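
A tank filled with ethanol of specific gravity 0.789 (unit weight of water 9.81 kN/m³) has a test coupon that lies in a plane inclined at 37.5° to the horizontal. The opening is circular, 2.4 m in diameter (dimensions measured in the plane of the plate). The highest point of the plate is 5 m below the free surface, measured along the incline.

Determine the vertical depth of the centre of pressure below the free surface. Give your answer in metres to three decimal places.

γ = 0.789 × 9.81 = 7.74009 kN/m³.
Let θ = 37.5° be the plate's angle to the horizontal; measure y along the incline from where the plane meets the free surface. Vertical depth h = y·sinθ with sinθ = 0.608761.
The centroid is at the centre, 1.2 m below the top of the plate, so y_c = 5 + 1.2 = 6.2 m and h_c = 6.2 × 0.608761 = 3.77432 m.
A = π(1.2)² = 4.52389 m².
Resultant F = γ·h_c·A = 7.74009 × 3.77432 × 4.52389 = 132.159 kN.
I_c = πr⁴/4 = π × 1.2⁴/4 = 1.6286 m⁴.
Centre of pressure: y_p = y_c + I_c/(y_c·A) = 6.2 + 1.6286/(6.2 × 4.52389) = 6.2 + 0.0580645 = 6.25806 m along the plane.
Vertically, h_p = y_p·sinθ = 6.25806 × 0.608761 = 3.80966 m.

h_p = 3.810 m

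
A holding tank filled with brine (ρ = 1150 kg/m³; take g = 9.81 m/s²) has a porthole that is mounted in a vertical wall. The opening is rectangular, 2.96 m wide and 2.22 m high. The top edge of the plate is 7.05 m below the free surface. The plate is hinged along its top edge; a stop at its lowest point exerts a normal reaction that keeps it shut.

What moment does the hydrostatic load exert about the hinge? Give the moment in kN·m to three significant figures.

γ = ρg = 1150 × 9.81 / 1000 = 11.2815 kN/m³.
The centroid lies 2.22/2 = 1.11 m below the top edge, so the centroid depth is h_c = 7.05 + 1.11 = 8.16 m.
A = 2.96 × 2.22 = 6.5712 m².
Resultant F = γ·h_c·A = 11.2815 × 8.16 × 6.5712 = 604.925 kN.
I_c = b·h³/12 = 2.96 × 2.22³/12 = 2.69879 m⁴.
Centre of pressure: y_p = y_c + I_c/(y_c·A) = 8.16 + 2.69879/(8.16 × 6.5712) = 8.16 + 0.0503308 = 8.21033 m along the plane.
The resultant acts 1.11 + 0.0503308 = 1.16033 m (along the plate) below the hinge at the top edge, so the moment about the hinge is M = F × 1.16033 = 604.925 × 1.16033 = 701.913 kN·m.

M ≈ 702 kN·m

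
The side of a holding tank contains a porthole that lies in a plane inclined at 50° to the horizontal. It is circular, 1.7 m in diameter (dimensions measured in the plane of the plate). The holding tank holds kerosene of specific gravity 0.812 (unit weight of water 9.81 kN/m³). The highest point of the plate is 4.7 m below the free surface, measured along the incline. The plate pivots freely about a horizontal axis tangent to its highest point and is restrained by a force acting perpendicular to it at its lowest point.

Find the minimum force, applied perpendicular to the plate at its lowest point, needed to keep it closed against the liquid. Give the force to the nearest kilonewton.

P ≈ 40 kN

γ = 0.812 × 9.81 = 7.96572 kN/m³.
Let θ = 50° be the plate's angle to the horizontal; measure y along the incline from where the plane meets the free surface. Vertical depth h = y·sinθ with sinθ = 0.766044.
The centroid is at the centre, 0.85 m below the top of the plate, so y_c = 4.7 + 0.85 = 5.55 m and h_c = 5.55 × 0.766044 = 4.25154 m.
A = π(0.85)² = 2.2698 m².
Resultant F = γ·h_c·A = 7.96572 × 4.25154 × 2.2698 = 76.8704 kN.
I_c = πr⁴/4 = π × 0.85⁴/4 = 0.409983 m⁴.
Centre of pressure: y_p = y_c + I_c/(y_c·A) = 5.55 + 0.409983/(5.55 × 2.2698) = 5.55 + 0.0325451 = 5.58255 m along the plane.
The resultant acts 0.85 + 0.0325451 = 0.882545 m (along the plate) below the hinge at the top edge, so the moment about the hinge is M = F × 0.882545 = 76.8704 × 0.882545 = 67.8416 kN·m.
A normal force at the bottom, 1.7 m from the hinge, must supply this moment: P = 67.8416/1.7 = 39.9068 kN.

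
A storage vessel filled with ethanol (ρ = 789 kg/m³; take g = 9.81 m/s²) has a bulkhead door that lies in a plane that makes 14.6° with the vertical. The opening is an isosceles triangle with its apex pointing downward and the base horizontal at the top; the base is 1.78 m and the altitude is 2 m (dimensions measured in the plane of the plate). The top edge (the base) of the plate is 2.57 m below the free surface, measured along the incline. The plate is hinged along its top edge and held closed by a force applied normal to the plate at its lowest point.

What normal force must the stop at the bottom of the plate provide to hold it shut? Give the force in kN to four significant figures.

P ≈ 15.87 kN

γ = ρg = 789 × 9.81 / 1000 = 7.74009 kN/m³.
The plate makes 14.6° with the vertical, i.e. θ = 90° − 14.6° = 75.4° to the horizontal. Measuring y along the incline from the free-surface line, vertical depth h = y·sinθ with sinθ = 0.967709.
With the apex down, the centroid sits h/3 = 2/3 = 0.666667 m below the base (the top edge), so y_c = 2.57 + 0.666667 = 3.23667 m and h_c = 3.23667 × 0.967709 = 3.13215 m.
A = ½ × 1.78 × 2 = 1.78 m².
Resultant F = γ·h_c·A = 7.74009 × 3.13215 × 1.78 = 43.1528 kN.
I_c = b·h³/36 = 1.78 × 2³/36 = 0.395556 m⁴.
Centre of pressure: y_p = y_c + I_c/(y_c·A) = 3.23667 + 0.395556/(3.23667 × 1.78) = 3.23667 + 0.0686577 = 3.30533 m along the plane.
The resultant acts 0.666667 + 0.0686577 = 0.735325 m (along the plate) below the hinge at the top edge, so the moment about the hinge is M = F × 0.735325 = 43.1528 × 0.735325 = 31.7313 kN·m.
A normal force at the bottom, 2 m from the hinge, must supply this moment: P = 31.7313/2 = 15.8657 kN.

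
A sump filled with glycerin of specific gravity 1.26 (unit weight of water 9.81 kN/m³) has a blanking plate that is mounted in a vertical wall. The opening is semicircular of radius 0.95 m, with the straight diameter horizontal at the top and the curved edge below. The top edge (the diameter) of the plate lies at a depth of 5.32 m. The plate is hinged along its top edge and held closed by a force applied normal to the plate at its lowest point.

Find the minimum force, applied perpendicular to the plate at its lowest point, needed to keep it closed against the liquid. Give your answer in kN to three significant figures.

γ = 1.26 × 9.81 = 12.3606 kN/m³.
The centroid of a semicircle lies 4r/(3π) = 0.403193 m from the diameter, here below the top edge, so the centroid depth is h_c = 5.32 + 0.403193 = 5.72319 m.
A = πr²/2 = π × 0.95²/2 = 1.41764 m².
Resultant F = γ·h_c·A = 12.3606 × 5.72319 × 1.41764 = 100.287 kN.
I_c = (π/8 − 8/(9π))·r⁴ = 0.109757 × 0.95⁴ = 0.0893978 m⁴.
Centre of pressure: y_p = y_c + I_c/(y_c·A) = 5.72319 + 0.0893978/(5.72319 × 1.41764) = 5.72319 + 0.0110185 = 5.73421 m along the plane.
The resultant acts 0.403193 + 0.0110185 = 0.414212 m (along the plate) below the hinge at the top edge, so the moment about the hinge is M = F × 0.414212 = 100.287 × 0.414212 = 41.5401 kN·m.
A normal force at the bottom, 0.95 m from the hinge, must supply this moment: P = 41.5401/0.95 = 43.7264 kN.

P ≈ 43.7 kN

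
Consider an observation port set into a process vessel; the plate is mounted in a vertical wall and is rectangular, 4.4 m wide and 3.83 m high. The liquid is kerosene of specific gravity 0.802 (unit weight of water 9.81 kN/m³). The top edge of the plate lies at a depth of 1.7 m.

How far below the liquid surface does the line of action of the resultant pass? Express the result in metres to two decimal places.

γ = 0.802 × 9.81 = 7.86762 kN/m³.
The centroid lies 3.83/2 = 1.915 m below the top edge, so the centroid depth is h_c = 1.7 + 1.915 = 3.615 m.
A = 4.4 × 3.83 = 16.852 m².
Resultant F = γ·h_c·A = 7.86762 × 3.615 × 16.852 = 479.295 kN.
I_c = b·h³/12 = 4.4 × 3.83³/12 = 20.6 m⁴.
Centre of pressure: y_p = y_c + I_c/(y_c·A) = 3.615 + 20.6/(3.615 × 16.852) = 3.615 + 0.338149 = 3.95315 m along the plane.

h_p = 3.95 m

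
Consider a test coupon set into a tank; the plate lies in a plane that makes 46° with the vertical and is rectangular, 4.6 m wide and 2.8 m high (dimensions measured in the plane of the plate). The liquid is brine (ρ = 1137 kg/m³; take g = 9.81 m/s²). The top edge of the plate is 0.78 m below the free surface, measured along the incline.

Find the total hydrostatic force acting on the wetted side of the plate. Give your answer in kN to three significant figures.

γ = ρg = 1137 × 9.81 / 1000 = 11.15397 kN/m³.
The plate makes 46° with the vertical, i.e. θ = 90° − 46° = 44° to the horizontal. Measuring y along the incline from the free-surface line, vertical depth h = y·sinθ with sinθ = 0.694658.
The centroid lies 2.8/2 = 1.4 m below the top edge, so y_c = 0.78 + 1.4 = 2.18 m and h_c = 2.18 × 0.694658 = 1.51435 m.
A = 4.6 × 2.8 = 12.88 m².
Resultant F = γ·h_c·A = 11.15397 × 1.51435 × 12.88 = 217.556 kN.

F ≈ 218 kN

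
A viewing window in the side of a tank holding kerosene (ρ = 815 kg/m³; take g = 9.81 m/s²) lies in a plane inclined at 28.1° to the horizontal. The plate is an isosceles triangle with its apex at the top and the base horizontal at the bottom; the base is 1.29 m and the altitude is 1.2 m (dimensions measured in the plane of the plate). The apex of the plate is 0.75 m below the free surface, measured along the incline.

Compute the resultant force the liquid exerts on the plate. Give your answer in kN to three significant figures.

γ = ρg = 815 × 9.81 / 1000 = 7.99515 kN/m³.
Let θ = 28.1° be the plate's angle to the horizontal; measure y along the incline from where the plane meets the free surface. Vertical depth h = y·sinθ with sinθ = 0.471012.
With the apex up, the centroid sits 2h/3 = 2 × 1.2/3 = 0.8 m below the apex, so y_c = 0.75 + 0.8 = 1.55 m and h_c = 1.55 × 0.471012 = 0.730069 m.
A = ½ × 1.29 × 1.2 = 0.774 m².
Resultant F = γ·h_c·A = 7.99515 × 0.730069 × 0.774 = 4.51785 kN.

F ≈ 4.52 kN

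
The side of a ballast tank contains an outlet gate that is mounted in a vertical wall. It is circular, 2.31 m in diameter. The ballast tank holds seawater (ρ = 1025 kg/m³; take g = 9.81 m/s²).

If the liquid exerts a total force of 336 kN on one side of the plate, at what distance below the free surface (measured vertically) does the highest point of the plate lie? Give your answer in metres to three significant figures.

d_top ≈ 6.82 m

γ = ρg = 1025 × 9.81 / 1000 = 10.05525 kN/m³.
A = π(1.155)² = 4.19096 m².
From F = γ·h_c·A, the centroid depth is h_c = 336/(10.05525 × 4.19096) = 7.9732 m.
The centroid is at the centre, 1.155 m below the top of the plate, so the highest point sits at h_top = 7.9732 − 1.155 = 6.8182 m below the surface.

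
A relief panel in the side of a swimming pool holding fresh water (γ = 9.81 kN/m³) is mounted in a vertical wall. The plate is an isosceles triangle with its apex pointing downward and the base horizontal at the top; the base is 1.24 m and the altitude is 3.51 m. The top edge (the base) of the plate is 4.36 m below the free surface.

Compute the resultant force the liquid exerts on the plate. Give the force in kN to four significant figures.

γ = 9.81 kN/m³.
With the apex down, the centroid sits h/3 = 3.51/3 = 1.17 m below the base (the top edge), so the centroid depth is h_c = 4.36 + 1.17 = 5.53 m.
A = ½ × 1.24 × 3.51 = 2.1762 m².
Resultant F = γ·h_c·A = 9.81 × 5.53 × 2.1762 = 118.057 kN.

F ≈ 118.1 kN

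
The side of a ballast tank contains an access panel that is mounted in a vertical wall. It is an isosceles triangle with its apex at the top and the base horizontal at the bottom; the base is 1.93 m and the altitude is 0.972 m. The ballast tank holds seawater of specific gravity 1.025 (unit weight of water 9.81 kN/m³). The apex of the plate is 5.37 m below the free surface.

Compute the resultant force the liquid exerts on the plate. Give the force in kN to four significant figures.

γ = 1.025 × 9.81 = 10.05525 kN/m³.
With the apex up, the centroid sits 2h/3 = 2 × 0.972/3 = 0.648 m below the apex, so the centroid depth is h_c = 5.37 + 0.648 = 6.018 m.
A = ½ × 1.93 × 0.972 = 0.93798 m².
Resultant F = γ·h_c·A = 10.05525 × 6.018 × 0.93798 = 56.7595 kN.

F ≈ 56.76 kN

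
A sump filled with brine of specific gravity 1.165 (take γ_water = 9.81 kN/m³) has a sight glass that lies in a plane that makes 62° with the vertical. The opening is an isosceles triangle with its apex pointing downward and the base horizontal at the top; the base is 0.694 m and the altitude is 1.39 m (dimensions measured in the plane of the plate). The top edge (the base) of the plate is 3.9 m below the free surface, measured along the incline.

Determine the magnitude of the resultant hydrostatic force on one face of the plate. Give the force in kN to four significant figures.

F ≈ 11.29 kN

γ = 1.165 × 9.81 = 11.42865 kN/m³.
The plate makes 62° with the vertical, i.e. θ = 90° − 62° = 28° to the horizontal. Measuring y along the incline from the free-surface line, vertical depth h = y·sinθ with sinθ = 0.469472.
With the apex down, the centroid sits h/3 = 1.39/3 = 0.463333 m below the base (the top edge), so y_c = 3.9 + 0.463333 = 4.36333 m and h_c = 4.36333 × 0.469472 = 2.04846 m.
A = ½ × 0.694 × 1.39 = 0.48233 m².
Resultant F = γ·h_c·A = 11.42865 × 2.04846 × 0.48233 = 11.2919 kN.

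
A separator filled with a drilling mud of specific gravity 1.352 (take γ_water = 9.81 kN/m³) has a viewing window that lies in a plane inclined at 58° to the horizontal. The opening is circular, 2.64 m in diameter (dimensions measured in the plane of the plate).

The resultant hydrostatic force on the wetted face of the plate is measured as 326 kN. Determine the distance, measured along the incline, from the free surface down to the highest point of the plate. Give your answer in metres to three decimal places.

y_top ≈ 3.975 m

γ = 1.352 × 9.81 = 13.26312 kN/m³.
A = π(1.32)² = 5.47391 m².
From F = γ·h_c·A, the centroid depth is h_c = 326/(13.26312 × 5.47391) = 4.49029 m.
Let θ = 58° be the plate's angle to the horizontal; measure y along the incline from where the plane meets the free surface. Vertical depth h = y·sinθ with sinθ = 0.848048.
Along the incline, y_c = h_c/sinθ = 4.49029/0.848048 = 5.29485 m.
The centroid is at the centre, 1.32 m below the top of the plate, so the highest point sits at y_top = 5.29485 − 1.32 = 3.97485 m along the incline.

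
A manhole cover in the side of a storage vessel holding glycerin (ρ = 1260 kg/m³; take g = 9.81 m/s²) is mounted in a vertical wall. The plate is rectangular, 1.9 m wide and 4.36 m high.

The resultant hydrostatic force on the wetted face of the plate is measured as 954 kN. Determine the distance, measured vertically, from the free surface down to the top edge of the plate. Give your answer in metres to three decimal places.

γ = ρg = 1260 × 9.81 / 1000 = 12.3606 kN/m³.
A = 1.9 × 4.36 = 8.284 m².
From F = γ·h_c·A, the centroid depth is h_c = 954/(12.3606 × 8.284) = 9.31684 m.
The centroid lies 4.36/2 = 2.18 m below the top edge, so the top edge sits at h_top = 9.31684 − 2.18 = 7.13684 m below the surface.

d_top ≈ 7.137 m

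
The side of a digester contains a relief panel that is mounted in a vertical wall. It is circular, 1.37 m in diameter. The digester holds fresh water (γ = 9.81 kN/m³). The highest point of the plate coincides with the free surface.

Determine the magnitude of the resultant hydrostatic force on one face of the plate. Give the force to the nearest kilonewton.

γ = 9.81 kN/m³.
The centroid is at the centre, 0.685 m below the top of the plate, so the centroid depth is h_c = 0.685 m.
A = π(0.685)² = 1.47411 m².
Resultant F = γ·h_c·A = 9.81 × 0.685 × 1.47411 = 9.9058 kN.

F ≈ 10 kN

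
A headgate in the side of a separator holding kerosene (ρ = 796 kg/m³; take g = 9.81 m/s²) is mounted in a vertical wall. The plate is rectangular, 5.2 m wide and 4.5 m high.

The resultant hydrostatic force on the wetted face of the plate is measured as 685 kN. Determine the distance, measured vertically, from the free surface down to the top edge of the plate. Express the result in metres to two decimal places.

d_top ≈ 1.50 m

γ = ρg = 796 × 9.81 / 1000 = 7.80876 kN/m³.
A = 5.2 × 4.5 = 23.4 m².
From F = γ·h_c·A, the centroid depth is h_c = 685/(7.80876 × 23.4) = 3.7488 m.
The centroid lies 4.5/2 = 2.25 m below the top edge, so the top edge sits at h_top = 3.7488 − 2.25 = 1.4988 m below the surface.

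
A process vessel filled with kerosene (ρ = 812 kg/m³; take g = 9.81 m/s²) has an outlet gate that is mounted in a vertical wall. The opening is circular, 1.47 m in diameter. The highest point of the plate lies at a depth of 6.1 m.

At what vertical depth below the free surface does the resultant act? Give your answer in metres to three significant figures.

γ = ρg = 812 × 9.81 / 1000 = 7.96572 kN/m³.
The centroid is at the centre, 0.735 m below the top of the plate, so the centroid depth is h_c = 6.1 + 0.735 = 6.835 m.
A = π(0.735)² = 1.69717 m².
Resultant F = γ·h_c·A = 7.96572 × 6.835 × 1.69717 = 92.4036 kN.
I_c = πr⁴/4 = π × 0.735⁴/4 = 0.229213 m⁴.
Centre of pressure: y_p = y_c + I_c/(y_c·A) = 6.835 + 0.229213/(6.835 × 1.69717) = 6.835 + 0.0197595 = 6.85476 m along the plane.

h_p = 6.85 m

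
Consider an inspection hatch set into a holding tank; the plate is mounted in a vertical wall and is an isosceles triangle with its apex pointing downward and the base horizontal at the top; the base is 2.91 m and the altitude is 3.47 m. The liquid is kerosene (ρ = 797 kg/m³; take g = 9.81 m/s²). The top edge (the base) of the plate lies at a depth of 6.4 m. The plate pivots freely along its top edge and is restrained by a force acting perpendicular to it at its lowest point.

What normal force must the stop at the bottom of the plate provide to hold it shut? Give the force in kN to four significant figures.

P ≈ 107.0 kN

γ = ρg = 797 × 9.81 / 1000 = 7.81857 kN/m³.
With the apex down, the centroid sits h/3 = 3.47/3 = 1.15667 m below the base (the top edge), so the centroid depth is h_c = 6.4 + 1.15667 = 7.55667 m.
A = ½ × 2.91 × 3.47 = 5.04885 m².
Resultant F = γ·h_c·A = 7.81857 × 7.55667 × 5.04885 = 298.298 kN.
I_c = b·h³/36 = 2.91 × 3.47³/36 = 3.37737 m⁴.
Centre of pressure: y_p = y_c + I_c/(y_c·A) = 7.55667 + 3.37737/(7.55667 × 5.04885) = 7.55667 + 0.0885229 = 7.64519 m along the plane.
The resultant acts 1.15667 + 0.0885229 = 1.24519 m (along the plate) below the hinge at the top edge, so the moment about the hinge is M = F × 1.24519 = 298.298 × 1.24519 = 371.438 kN·m.
A normal force at the bottom, 3.47 m from the hinge, must supply this moment: P = 371.438/3.47 = 107.043 kN.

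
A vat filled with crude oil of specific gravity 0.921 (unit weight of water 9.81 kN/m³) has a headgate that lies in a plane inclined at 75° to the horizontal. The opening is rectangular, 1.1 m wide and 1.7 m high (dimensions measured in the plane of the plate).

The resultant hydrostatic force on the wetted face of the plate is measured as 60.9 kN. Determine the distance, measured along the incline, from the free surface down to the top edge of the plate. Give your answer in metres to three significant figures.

y_top ≈ 2.88 m

γ = 0.921 × 9.81 = 9.03501 kN/m³.
A = 1.1 × 1.7 = 1.87 m².
From F = γ·h_c·A, the centroid depth is h_c = 60.9/(9.03501 × 1.87) = 3.60452 m.
Let θ = 75° be the plate's angle to the horizontal; measure y along the incline from where the plane meets the free surface. Vertical depth h = y·sinθ with sinθ = 0.965926.
Along the incline, y_c = h_c/sinθ = 3.60452/0.965926 = 3.73167 m.
The centroid lies 1.7/2 = 0.85 m below the top edge, so the top edge sits at y_top = 3.73167 − 0.85 = 2.88167 m along the incline.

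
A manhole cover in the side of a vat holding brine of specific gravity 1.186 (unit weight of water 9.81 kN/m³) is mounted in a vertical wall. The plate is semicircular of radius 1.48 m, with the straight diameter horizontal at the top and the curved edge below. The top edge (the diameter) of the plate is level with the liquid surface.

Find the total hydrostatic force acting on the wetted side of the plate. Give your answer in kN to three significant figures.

F ≈ 25.1 kN

γ = 1.186 × 9.81 = 11.63466 kN/m³.
The centroid of a semicircle lies 4r/(3π) = 0.628132 m from the diameter, here below the top edge, so the centroid depth is h_c = 0.628132 m.
A = πr²/2 = π × 1.48²/2 = 3.44067 m².
Resultant F = γ·h_c·A = 11.63466 × 0.628132 × 3.44067 = 25.1448 kN.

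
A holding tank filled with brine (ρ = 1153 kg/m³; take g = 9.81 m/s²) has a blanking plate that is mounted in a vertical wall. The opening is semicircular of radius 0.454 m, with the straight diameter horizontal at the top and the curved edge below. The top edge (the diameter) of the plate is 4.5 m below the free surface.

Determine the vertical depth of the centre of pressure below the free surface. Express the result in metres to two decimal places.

γ = ρg = 1153 × 9.81 / 1000 = 11.31093 kN/m³.
The centroid of a semicircle lies 4r/(3π) = 0.192684 m from the diameter, here below the top edge, so the centroid depth is h_c = 4.5 + 0.192684 = 4.69268 m.
A = πr²/2 = π × 0.454²/2 = 0.323766 m².
Resultant F = γ·h_c·A = 11.31093 × 4.69268 × 0.323766 = 17.185 kN.
I_c = (π/8 − 8/(9π))·r⁴ = 0.109757 × 0.454⁴ = 0.0046629 m⁴.
Centre of pressure: y_p = y_c + I_c/(y_c·A) = 4.69268 + 0.0046629/(4.69268 × 0.323766) = 4.69268 + 0.00306905 = 4.69575 m along the plane.

h_p = 4.70 m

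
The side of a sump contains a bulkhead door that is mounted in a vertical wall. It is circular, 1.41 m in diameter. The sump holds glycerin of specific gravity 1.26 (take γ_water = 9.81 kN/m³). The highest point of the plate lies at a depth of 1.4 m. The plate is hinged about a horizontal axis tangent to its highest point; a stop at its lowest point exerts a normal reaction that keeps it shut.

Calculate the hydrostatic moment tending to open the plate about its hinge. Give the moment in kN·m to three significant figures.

M ≈ 31.0 kN·m

γ = 1.26 × 9.81 = 12.3606 kN/m³.
The centroid is at the centre, 0.705 m below the top of the plate, so the centroid depth is h_c = 1.4 + 0.705 = 2.105 m.
A = π(0.705)² = 1.56145 m².
Resultant F = γ·h_c·A = 12.3606 × 2.105 × 1.56145 = 40.6275 kN.
I_c = πr⁴/4 = π × 0.705⁴/4 = 0.19402 m⁴.
Centre of pressure: y_p = y_c + I_c/(y_c·A) = 2.105 + 0.19402/(2.105 × 1.56145) = 2.105 + 0.0590291 = 2.16403 m along the plane.
The resultant acts 0.705 + 0.0590291 = 0.764029 m (along the plate) below the hinge at the top edge, so the moment about the hinge is M = F × 0.764029 = 40.6275 × 0.764029 = 31.0406 kN·m.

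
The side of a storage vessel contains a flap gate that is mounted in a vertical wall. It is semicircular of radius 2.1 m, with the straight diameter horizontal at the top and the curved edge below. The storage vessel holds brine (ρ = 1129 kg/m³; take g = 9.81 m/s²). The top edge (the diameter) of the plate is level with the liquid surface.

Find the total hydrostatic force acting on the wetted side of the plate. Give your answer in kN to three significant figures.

F ≈ 68.4 kN

γ = ρg = 1129 × 9.81 / 1000 = 11.07549 kN/m³.
The centroid of a semicircle lies 4r/(3π) = 0.891268 m from the diameter, here below the top edge, so the centroid depth is h_c = 0.891268 m.
A = πr²/2 = π × 2.1²/2 = 6.92721 m².
Resultant F = γ·h_c·A = 11.07549 × 0.891268 × 6.92721 = 68.3801 kN.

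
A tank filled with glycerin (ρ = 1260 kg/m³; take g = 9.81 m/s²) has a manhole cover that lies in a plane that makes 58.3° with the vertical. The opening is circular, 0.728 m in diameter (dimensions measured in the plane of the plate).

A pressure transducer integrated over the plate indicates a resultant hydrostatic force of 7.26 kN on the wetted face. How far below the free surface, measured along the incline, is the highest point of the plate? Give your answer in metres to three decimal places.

y_top ≈ 2.321 m

γ = ρg = 1260 × 9.81 / 1000 = 12.3606 kN/m³.
A = π(0.364)² = 0.416248 m².
From F = γ·h_c·A, the centroid depth is h_c = 7.26/(12.3606 × 0.416248) = 1.41106 m.
The plate makes 58.3° with the vertical, i.e. θ = 90° − 58.3° = 31.7° to the horizontal. Measuring y along the incline from the free-surface line, vertical depth h = y·sinθ with sinθ = 0.525472.
Along the incline, y_c = h_c/sinθ = 1.41106/0.525472 = 2.68532 m.
The centroid is at the centre, 0.364 m below the top of the plate, so the highest point sits at y_top = 2.68532 − 0.364 = 2.32132 m along the incline.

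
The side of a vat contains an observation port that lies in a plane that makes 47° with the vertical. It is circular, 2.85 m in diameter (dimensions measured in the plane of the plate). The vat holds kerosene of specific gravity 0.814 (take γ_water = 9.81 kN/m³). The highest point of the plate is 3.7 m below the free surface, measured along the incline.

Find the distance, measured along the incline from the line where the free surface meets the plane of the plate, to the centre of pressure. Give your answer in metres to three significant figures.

γ = 0.814 × 9.81 = 7.98534 kN/m³.
The plate makes 47° with the vertical, i.e. θ = 90° − 47° = 43° to the horizontal. Measuring y along the incline from the free-surface line, vertical depth h = y·sinθ with sinθ = 0.681998.
The centroid is at the centre, 1.425 m below the top of the plate, so y_c = 3.7 + 1.425 = 5.125 m and h_c = 5.125 × 0.681998 = 3.49524 m.
A = π(1.425)² = 6.3794 m².
Resultant F = γ·h_c·A = 7.98534 × 3.49524 × 6.3794 = 178.053 kN.
I_c = πr⁴/4 = π × 1.425⁴/4 = 3.23854 m⁴.
Centre of pressure: y_p = y_c + I_c/(y_c·A) = 5.125 + 3.23854/(5.125 × 6.3794) = 5.125 + 0.0990548 = 5.22405 m along the plane.

y_p = 5.22 m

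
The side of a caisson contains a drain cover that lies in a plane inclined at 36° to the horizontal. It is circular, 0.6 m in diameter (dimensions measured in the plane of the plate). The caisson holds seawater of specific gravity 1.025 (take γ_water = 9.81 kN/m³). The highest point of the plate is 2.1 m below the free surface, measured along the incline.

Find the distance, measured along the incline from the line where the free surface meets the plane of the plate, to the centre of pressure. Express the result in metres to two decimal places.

y_p = 2.41 m

γ = 1.025 × 9.81 = 10.05525 kN/m³.
Let θ = 36° be the plate's angle to the horizontal; measure y along the incline from where the plane meets the free surface. Vertical depth h = y·sinθ with sinθ = 0.587785.
The centroid is at the centre, 0.3 m below the top of the plate, so y_c = 2.1 + 0.3 = 2.4 m and h_c = 2.4 × 0.587785 = 1.41068 m.
A = π(0.3)² = 0.282743 m².
Resultant F = γ·h_c·A = 10.05525 × 1.41068 × 0.282743 = 4.01064 kN.
I_c = πr⁴/4 = π × 0.3⁴/4 = 0.00636173 m⁴.
Centre of pressure: y_p = y_c + I_c/(y_c·A) = 2.4 + 0.00636173/(2.4 × 0.282743) = 2.4 + 0.00937502 = 2.40938 m along the plane.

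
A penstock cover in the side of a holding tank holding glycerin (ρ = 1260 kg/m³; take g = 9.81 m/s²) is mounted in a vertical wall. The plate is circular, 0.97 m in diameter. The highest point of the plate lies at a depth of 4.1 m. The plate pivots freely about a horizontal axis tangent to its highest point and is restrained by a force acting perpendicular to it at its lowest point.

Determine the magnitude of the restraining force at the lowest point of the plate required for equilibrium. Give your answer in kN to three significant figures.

P ≈ 21.5 kN

γ = ρg = 1260 × 9.81 / 1000 = 12.3606 kN/m³.
The centroid is at the centre, 0.485 m below the top of the plate, so the centroid depth is h_c = 4.1 + 0.485 = 4.585 m.
A = π(0.485)² = 0.738981 m².
Resultant F = γ·h_c·A = 12.3606 × 4.585 × 0.738981 = 41.8805 kN.
I_c = πr⁴/4 = π × 0.485⁴/4 = 0.0434567 m⁴.
Centre of pressure: y_p = y_c + I_c/(y_c·A) = 4.585 + 0.0434567/(4.585 × 0.738981) = 4.585 + 0.0128258 = 4.59783 m along the plane.
The resultant acts 0.485 + 0.0128258 = 0.497826 m (along the plate) below the hinge at the top edge, so the moment about the hinge is M = F × 0.497826 = 41.8805 × 0.497826 = 20.8492 kN·m.
A normal force at the bottom, 0.97 m from the hinge, must supply this moment: P = 20.8492/0.97 = 21.494 kN.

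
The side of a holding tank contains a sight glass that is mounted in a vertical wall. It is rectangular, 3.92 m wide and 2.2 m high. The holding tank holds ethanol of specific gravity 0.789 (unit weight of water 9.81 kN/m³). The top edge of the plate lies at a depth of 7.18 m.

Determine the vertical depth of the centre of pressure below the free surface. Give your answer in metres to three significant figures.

γ = 0.789 × 9.81 = 7.74009 kN/m³.
The centroid lies 2.2/2 = 1.1 m below the top edge, so the centroid depth is h_c = 7.18 + 1.1 = 8.28 m.
A = 3.92 × 2.2 = 8.624 m².
Resultant F = γ·h_c·A = 7.74009 × 8.28 × 8.624 = 552.694 kN.
I_c = b·h³/12 = 3.92 × 2.2³/12 = 3.47835 m⁴.
Centre of pressure: y_p = y_c + I_c/(y_c·A) = 8.28 + 3.47835/(8.28 × 8.624) = 8.28 + 0.0487118 = 8.32871 m along the plane.

h_p = 8.33 m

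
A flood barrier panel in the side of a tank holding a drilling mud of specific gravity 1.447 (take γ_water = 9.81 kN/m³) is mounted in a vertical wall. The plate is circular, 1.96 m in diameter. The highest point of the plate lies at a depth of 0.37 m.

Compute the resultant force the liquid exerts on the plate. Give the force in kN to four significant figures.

F ≈ 57.82 kN

γ = 1.447 × 9.81 = 14.19507 kN/m³.
The centroid is at the centre, 0.98 m below the top of the plate, so the centroid depth is h_c = 0.37 + 0.98 = 1.35 m.
A = π(0.98)² = 3.01719 m².
Resultant F = γ·h_c·A = 14.19507 × 1.35 × 3.01719 = 57.8195 kN.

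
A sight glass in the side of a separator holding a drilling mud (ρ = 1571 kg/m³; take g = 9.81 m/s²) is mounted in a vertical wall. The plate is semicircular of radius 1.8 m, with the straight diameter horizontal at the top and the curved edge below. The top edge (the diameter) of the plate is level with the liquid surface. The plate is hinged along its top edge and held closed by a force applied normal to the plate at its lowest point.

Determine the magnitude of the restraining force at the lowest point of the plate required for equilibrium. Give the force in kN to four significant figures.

P ≈ 35.30 kN

γ = ρg = 1571 × 9.81 / 1000 = 15.41151 kN/m³.
The centroid of a semicircle lies 4r/(3π) = 0.763944 m from the diameter, here below the top edge, so the centroid depth is h_c = 0.763944 m.
A = πr²/2 = π × 1.8²/2 = 5.08938 m².
Resultant F = γ·h_c·A = 15.41151 × 0.763944 × 5.08938 = 59.92 kN.
I_c = (π/8 − 8/(9π))·r⁴ = 0.109757 × 1.8⁴ = 1.15219 m⁴.
Centre of pressure: y_p = y_c + I_c/(y_c·A) = 0.763944 + 1.15219/(0.763944 × 5.08938) = 0.763944 + 0.296345 = 1.06029 m along the plane.
The resultant acts 0.763944 + 0.296345 = 1.06029 m (along the plate) below the hinge at the top edge, so the moment about the hinge is M = F × 1.06029 = 59.92 × 1.06029 = 63.5326 kN·m.
A normal force at the bottom, 1.8 m from the hinge, must supply this moment: P = 63.5326/1.8 = 35.2959 kN.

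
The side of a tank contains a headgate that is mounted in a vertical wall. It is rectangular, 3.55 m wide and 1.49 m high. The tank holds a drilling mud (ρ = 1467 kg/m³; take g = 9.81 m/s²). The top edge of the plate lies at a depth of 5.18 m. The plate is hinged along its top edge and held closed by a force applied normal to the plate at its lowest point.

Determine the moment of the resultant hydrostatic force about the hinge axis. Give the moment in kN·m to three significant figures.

γ = ρg = 1467 × 9.81 / 1000 = 14.39127 kN/m³.
The centroid lies 1.49/2 = 0.745 m below the top edge, so the centroid depth is h_c = 5.18 + 0.745 = 5.925 m.
A = 3.55 × 1.49 = 5.2895 m².
Resultant F = γ·h_c·A = 14.39127 × 5.925 × 5.2895 = 451.027 kN.
I_c = b·h³/12 = 3.55 × 1.49³/12 = 0.978602 m⁴.
Centre of pressure: y_p = y_c + I_c/(y_c·A) = 5.925 + 0.978602/(5.925 × 5.2895) = 5.925 + 0.031225 = 5.95622 m along the plane.
The resultant acts 0.745 + 0.031225 = 0.776225 m (along the plate) below the hinge at the top edge, so the moment about the hinge is M = F × 0.776225 = 451.027 × 0.776225 = 350.098 kN·m.

M ≈ 350 kN·m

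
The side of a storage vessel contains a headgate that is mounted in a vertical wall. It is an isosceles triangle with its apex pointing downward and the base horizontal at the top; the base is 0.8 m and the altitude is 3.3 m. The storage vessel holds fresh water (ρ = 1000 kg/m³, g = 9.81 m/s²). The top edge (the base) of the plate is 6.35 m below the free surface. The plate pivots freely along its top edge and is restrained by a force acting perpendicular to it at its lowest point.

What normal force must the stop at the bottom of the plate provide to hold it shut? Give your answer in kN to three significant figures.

P ≈ 34.5 kN

γ = ρg = 1000 × 9.81 = 9810 N/m³ = 9.81 kN/m³.
With the apex down, the centroid sits h/3 = 3.3/3 = 1.1 m below the base (the top edge), so the centroid depth is h_c = 6.35 + 1.1 = 7.45 m.
A = ½ × 0.8 × 3.3 = 1.32 m².
Resultant F = γ·h_c·A = 9.81 × 7.45 × 1.32 = 96.4715 kN.
I_c = b·h³/36 = 0.8 × 3.3³/36 = 0.7986 m⁴.
Centre of pressure: y_p = y_c + I_c/(y_c·A) = 7.45 + 0.7986/(7.45 × 1.32) = 7.45 + 0.0812081 = 7.53121 m along the plane.
The resultant acts 1.1 + 0.0812081 = 1.18121 m (along the plate) below the hinge at the top edge, so the moment about the hinge is M = F × 1.18121 = 96.4715 × 1.18121 = 113.953 kN·m.
A normal force at the bottom, 3.3 m from the hinge, must supply this moment: P = 113.953/3.3 = 34.5312 kN.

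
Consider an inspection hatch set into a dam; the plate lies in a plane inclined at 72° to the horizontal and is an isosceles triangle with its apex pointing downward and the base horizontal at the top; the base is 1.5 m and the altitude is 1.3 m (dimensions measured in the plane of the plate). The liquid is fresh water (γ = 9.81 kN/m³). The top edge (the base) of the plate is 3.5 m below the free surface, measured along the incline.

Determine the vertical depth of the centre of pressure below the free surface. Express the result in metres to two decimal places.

h_p = 3.76 m

γ = 9.81 kN/m³.
Let θ = 72° be the plate's angle to the horizontal; measure y along the incline from where the plane meets the free surface. Vertical depth h = y·sinθ with sinθ = 0.951057.
With the apex down, the centroid sits h/3 = 1.3/3 = 0.433333 m below the base (the top edge), so y_c = 3.5 + 0.433333 = 3.93333 m and h_c = 3.93333 × 0.951057 = 3.74082 m.
A = ½ × 1.5 × 1.3 = 0.975 m².
Resultant F = γ·h_c·A = 9.81 × 3.74082 × 0.975 = 35.78 kN.
I_c = b·h³/36 = 1.5 × 1.3³/36 = 0.0915417 m⁴.
Centre of pressure: y_p = y_c + I_c/(y_c·A) = 3.93333 + 0.0915417/(3.93333 × 0.975) = 3.93333 + 0.0238701 = 3.9572 m along the plane.
Vertically, h_p = y_p·sinθ = 3.9572 × 0.951057 = 3.76352 m.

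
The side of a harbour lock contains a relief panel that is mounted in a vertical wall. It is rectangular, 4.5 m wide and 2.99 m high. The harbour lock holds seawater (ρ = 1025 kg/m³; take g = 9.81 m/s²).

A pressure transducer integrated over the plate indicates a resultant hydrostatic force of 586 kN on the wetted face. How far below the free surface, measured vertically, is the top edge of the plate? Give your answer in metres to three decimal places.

d_top ≈ 2.836 m

γ = ρg = 1025 × 9.81 / 1000 = 10.05525 kN/m³.
A = 4.5 × 2.99 = 13.455 m².
From F = γ·h_c·A, the centroid depth is h_c = 586/(10.05525 × 13.455) = 4.33133 m.
The centroid lies 2.99/2 = 1.495 m below the top edge, so the top edge sits at h_top = 4.33133 − 1.495 = 2.83633 m below the surface.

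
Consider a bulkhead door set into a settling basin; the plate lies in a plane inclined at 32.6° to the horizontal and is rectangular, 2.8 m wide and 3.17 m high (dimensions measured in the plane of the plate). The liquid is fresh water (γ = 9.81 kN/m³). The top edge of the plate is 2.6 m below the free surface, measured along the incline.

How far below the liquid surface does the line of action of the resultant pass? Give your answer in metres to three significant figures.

h_p = 2.36 m

γ = 9.81 kN/m³.
Let θ = 32.6° be the plate's angle to the horizontal; measure y along the incline from where the plane meets the free surface. Vertical depth h = y·sinθ with sinθ = 0.538771.
The centroid lies 3.17/2 = 1.585 m below the top edge, so y_c = 2.6 + 1.585 = 4.185 m and h_c = 4.185 × 0.538771 = 2.25476 m.
A = 2.8 × 3.17 = 8.876 m².
Resultant F = γ·h_c·A = 9.81 × 2.25476 × 8.876 = 196.33 kN.
I_c = b·h³/12 = 2.8 × 3.17³/12 = 7.43284 m⁴.
Centre of pressure: y_p = y_c + I_c/(y_c·A) = 4.185 + 7.43284/(4.185 × 8.876) = 4.185 + 0.200098 = 4.3851 m along the plane.
Vertically, h_p = y_p·sinθ = 4.3851 × 0.538771 = 2.36256 m.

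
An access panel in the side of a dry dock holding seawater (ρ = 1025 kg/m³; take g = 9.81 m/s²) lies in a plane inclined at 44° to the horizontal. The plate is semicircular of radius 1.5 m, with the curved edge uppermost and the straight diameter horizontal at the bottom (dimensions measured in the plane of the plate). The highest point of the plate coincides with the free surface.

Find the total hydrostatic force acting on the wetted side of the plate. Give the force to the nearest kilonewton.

γ = ρg = 1025 × 9.81 / 1000 = 10.05525 kN/m³.
Let θ = 44° be the plate's angle to the horizontal; measure y along the incline from where the plane meets the free surface. Vertical depth h = y·sinθ with sinθ = 0.694658.
The centroid lies 4r/(3π) = 0.63662 m above the diameter, so r − 4r/(3π) = 1.5 − 0.63662 = 0.86338 m below the topmost point, so y_c = 0.86338 m and h_c = 0.86338 × 0.694658 = 0.599754 m.
A = πr²/2 = π × 1.5²/2 = 3.53429 m².
Resultant F = γ·h_c·A = 10.05525 × 0.599754 × 3.53429 = 21.3142 kN.

F ≈ 21 kN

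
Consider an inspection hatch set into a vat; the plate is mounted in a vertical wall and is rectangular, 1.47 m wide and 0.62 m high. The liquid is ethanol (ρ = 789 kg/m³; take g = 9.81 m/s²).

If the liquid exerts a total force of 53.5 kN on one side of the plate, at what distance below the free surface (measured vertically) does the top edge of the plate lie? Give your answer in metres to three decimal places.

γ = ρg = 789 × 9.81 / 1000 = 7.74009 kN/m³.
A = 1.47 × 0.62 = 0.9114 m².
From F = γ·h_c·A, the centroid depth is h_c = 53.5/(7.74009 × 0.9114) = 7.58401 m.
The centroid lies 0.62/2 = 0.31 m below the top edge, so the top edge sits at h_top = 7.58401 − 0.31 = 7.27401 m below the surface.

d_top ≈ 7.274 m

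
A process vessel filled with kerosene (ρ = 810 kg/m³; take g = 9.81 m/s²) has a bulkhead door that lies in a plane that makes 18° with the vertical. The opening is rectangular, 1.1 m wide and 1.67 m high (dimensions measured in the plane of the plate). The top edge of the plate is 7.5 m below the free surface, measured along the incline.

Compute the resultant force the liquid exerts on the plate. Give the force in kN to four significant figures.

γ = ρg = 810 × 9.81 / 1000 = 7.9461 kN/m³.
The plate makes 18° with the vertical, i.e. θ = 90° − 18° = 72° to the horizontal. Measuring y along the incline from the free-surface line, vertical depth h = y·sinθ with sinθ = 0.951057.
The centroid lies 1.67/2 = 0.835 m below the top edge, so y_c = 7.5 + 0.835 = 8.335 m and h_c = 8.335 × 0.951057 = 7.92706 m.
A = 1.1 × 1.67 = 1.837 m².
Resultant F = γ·h_c·A = 7.9461 × 7.92706 × 1.837 = 115.711 kN.

F ≈ 115.7 kN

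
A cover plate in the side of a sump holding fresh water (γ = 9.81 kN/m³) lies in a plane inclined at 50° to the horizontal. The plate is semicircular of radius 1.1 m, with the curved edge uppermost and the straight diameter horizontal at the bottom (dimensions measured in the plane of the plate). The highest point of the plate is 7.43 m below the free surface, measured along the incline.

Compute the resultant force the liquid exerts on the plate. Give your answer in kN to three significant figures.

F ≈ 115 kN

γ = 9.81 kN/m³.
Let θ = 50° be the plate's angle to the horizontal; measure y along the incline from where the plane meets the free surface. Vertical depth h = y·sinθ with sinθ = 0.766044.
The centroid lies 4r/(3π) = 0.466854 m above the diameter, so r − 4r/(3π) = 1.1 − 0.466854 = 0.633146 m below the topmost point, so y_c = 7.43 + 0.633146 = 8.06315 m and h_c = 8.06315 × 0.766044 = 6.17673 m.
A = πr²/2 = π × 1.1²/2 = 1.90066 m².
Resultant F = γ·h_c·A = 9.81 × 6.17673 × 1.90066 = 115.168 kN.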